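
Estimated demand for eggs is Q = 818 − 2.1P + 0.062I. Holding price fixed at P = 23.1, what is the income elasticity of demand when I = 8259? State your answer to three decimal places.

0.400

At P = 23.1, I = 8259: Q = 1281.548.
Holding P constant, ∂Q/∂I = 0.062.
η_I = (∂Q/∂I)·(I/Q) = 0.062 × (8259/1281.548) = 0.400.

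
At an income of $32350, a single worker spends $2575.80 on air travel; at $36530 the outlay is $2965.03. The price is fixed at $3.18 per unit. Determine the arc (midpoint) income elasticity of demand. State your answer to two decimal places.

With a constant price, Q₁ = 2575.80/3.18 = 810.000 and Q₂ = 2965.03/3.18 = 932.399 (equivalently, work directly with expenditure since P cancels).
Midpoint %ΔQ = (2965.03 − 2575.80)/2770.42 = 0.14050; midpoint %ΔI = (36530 − 32350)/34440 = 0.12137.
η = 0.14050 / 0.12137 = 1.16.

1.16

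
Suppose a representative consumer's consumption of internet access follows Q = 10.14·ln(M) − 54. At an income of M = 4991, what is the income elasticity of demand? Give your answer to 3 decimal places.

At M = 4991: Q = 32.346.
dQ/dM = 10.14/M = 0.00203166 at this income.
η = (dQ/dM)·(M/Q) = 0.00203166 × (4991/32.346) = 0.313.

0.313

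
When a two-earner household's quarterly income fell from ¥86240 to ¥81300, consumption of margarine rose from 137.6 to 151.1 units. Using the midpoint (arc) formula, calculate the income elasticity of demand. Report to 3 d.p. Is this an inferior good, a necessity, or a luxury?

-1.586 (inferior good)

ΔQ = 151.1 − 137.6 = 13.5; midpoint Q̄ = (137.6 + 151.1)/2 = 144.35.
ΔI = 81300 − 86240 = -4940; midpoint Ī = (86240 + 81300)/2 = 83770.
η = (ΔQ/Q̄) ÷ (ΔI/Ī) = (13.5/144.35) ÷ (-4940/83770) = -1.586.
η < 0 ⇒ inferior good.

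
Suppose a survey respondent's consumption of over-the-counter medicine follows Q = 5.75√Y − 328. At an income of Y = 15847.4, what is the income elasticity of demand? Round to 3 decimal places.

0.914

At Y = 15847.4: Q = 395.847.
dQ/dY = 5.75/(2√Y) = 0.022838 at this income.
η = (dQ/dY)·(Y/Q) = 0.022838 × (15847.4/395.847) = 0.914.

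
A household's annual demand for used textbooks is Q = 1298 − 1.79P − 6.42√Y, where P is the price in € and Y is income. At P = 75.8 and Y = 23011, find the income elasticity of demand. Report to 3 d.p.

At P = 75.8, Y = 23011: Q = 188.444.
Holding P constant, ∂Q/∂Y = -6.42/(2√Y) = -0.0211611.
η_Y = (∂Q/∂Y)·(Y/Q) = -0.0211611 × (23011/188.444) = -2.584.

-2.584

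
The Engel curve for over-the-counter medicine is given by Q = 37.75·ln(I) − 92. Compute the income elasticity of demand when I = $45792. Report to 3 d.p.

At I = 45792: Q = 313.128.
dQ/dI = 37.75/I = 0.00082438 at this income.
η = (dQ/dI)·(I/Q) = 0.00082438 × (45792/313.128) = 0.121.

0.121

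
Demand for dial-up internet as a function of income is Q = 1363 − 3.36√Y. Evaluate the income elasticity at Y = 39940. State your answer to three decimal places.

-0.486

At Y = 39940: Q = 691.504.
dQ/dY = -3.36/(2√Y) = -0.00840631 at this income.
η = (dQ/dY)·(Y/Q) = -0.00840631 × (39940/691.504) = -0.486.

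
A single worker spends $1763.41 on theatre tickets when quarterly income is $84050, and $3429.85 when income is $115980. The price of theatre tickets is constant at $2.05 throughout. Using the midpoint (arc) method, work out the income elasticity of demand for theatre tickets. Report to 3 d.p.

With a constant price, Q₁ = 1763.41/2.05 = 860.200 and Q₂ = 3429.85/2.05 = 1673.098 (equivalently, work directly with expenditure since P cancels).
Midpoint %ΔQ = (3429.85 − 1763.41)/2596.63 = 0.64177; midpoint %ΔI = (115980 − 84050)/100015 = 0.31925.
η = 0.64177 / 0.31925 = 2.010.

2.010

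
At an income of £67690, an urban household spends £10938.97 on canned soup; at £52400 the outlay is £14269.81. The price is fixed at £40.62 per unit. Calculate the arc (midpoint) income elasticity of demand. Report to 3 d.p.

-1.038

With a constant price, Q₁ = 10938.97/40.62 = 269.300 and Q₂ = 14269.81/40.62 = 351.300 (equivalently, work directly with expenditure since P cancels).
Midpoint %ΔQ = (14269.81 − 10938.97)/12604.39 = 0.26426; midpoint %ΔI = (52400 − 67690)/60045 = -0.25464.
η = 0.26426 / -0.25464 = -1.038.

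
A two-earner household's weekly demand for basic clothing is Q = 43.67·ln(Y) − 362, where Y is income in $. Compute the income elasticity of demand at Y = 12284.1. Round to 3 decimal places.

At Y = 12284.1: Q = 49.199.
dQ/dY = 43.67/Y = 0.003555 at this income.
η = (dQ/dY)·(Y/Q) = 0.003555 × (12284.1/49.199) = 0.888.

0.888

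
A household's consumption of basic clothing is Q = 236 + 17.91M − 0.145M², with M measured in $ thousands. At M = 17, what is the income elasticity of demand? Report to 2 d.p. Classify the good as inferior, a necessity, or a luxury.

At M = 17: Q = 498.5650.
dQ/dM = 17.91 − 0.29M = 12.98000.
η = (dQ/dM)·(M/Q) = 12.98000 × (17/498.5650) = 0.44.
0 < η < 1 ⇒ necessity.

0.44 (necessity)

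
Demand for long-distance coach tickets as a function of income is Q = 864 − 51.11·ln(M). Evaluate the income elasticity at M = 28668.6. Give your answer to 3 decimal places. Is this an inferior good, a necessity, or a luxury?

At M = 28668.6: Q = 339.430.
dQ/dM = -51.11/M = -0.00178279 at this income.
η = (dQ/dM)·(M/Q) = -0.00178279 × (28668.6/339.430) = -0.151.
Since η < 0, the good is an inferior good.

-0.151 (inferior good)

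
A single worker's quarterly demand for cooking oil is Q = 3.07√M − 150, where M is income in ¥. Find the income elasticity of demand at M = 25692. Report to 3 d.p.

0.719

At M = 25692: Q = 342.082.
dQ/dM = 3.07/(2√M) = 0.00957656 at this income.
η = (dQ/dM)·(M/Q) = 0.00957656 × (25692/342.082) = 0.719.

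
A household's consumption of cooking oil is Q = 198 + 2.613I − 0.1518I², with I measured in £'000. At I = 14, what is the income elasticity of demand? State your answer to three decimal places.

At I = 14: Q = 204.8292.
dQ/dI = 2.613 − 0.3036I = -1.63740.
η = (dQ/dI)·(I/Q) = -1.63740 × (14/204.8292) = -0.112.

-0.112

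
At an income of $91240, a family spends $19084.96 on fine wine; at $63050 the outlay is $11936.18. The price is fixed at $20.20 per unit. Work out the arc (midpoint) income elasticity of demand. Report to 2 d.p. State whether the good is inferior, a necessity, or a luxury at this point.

With a constant price, Q₁ = 19084.96/20.20 = 944.800 and Q₂ = 11936.18/20.20 = 590.900 (equivalently, work directly with expenditure since P cancels).
Midpoint %ΔQ = (11936.18 − 19084.96)/15510.57 = -0.46090; midpoint %ΔI = (63050 − 91240)/77145 = -0.36542.
η = -0.46090 / -0.36542 = 1.26.
η > 1 ⇒ luxury.

1.26 (luxury)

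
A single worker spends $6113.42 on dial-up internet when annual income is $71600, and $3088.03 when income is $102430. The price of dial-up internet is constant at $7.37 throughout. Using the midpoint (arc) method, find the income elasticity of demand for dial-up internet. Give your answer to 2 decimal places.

With a constant price, Q₁ = 6113.42/7.37 = 829.501 and Q₂ = 3088.03/7.37 = 419.000 (equivalently, work directly with expenditure since P cancels).
Midpoint %ΔQ = (3088.03 − 6113.42)/4600.73 = -0.65759; midpoint %ΔI = (102430 − 71600)/87015 = 0.35431.
η = -0.65759 / 0.35431 = -1.86.

-1.86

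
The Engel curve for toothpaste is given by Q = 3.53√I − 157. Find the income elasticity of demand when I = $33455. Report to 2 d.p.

At I = 33455: Q = 488.662.
dQ/dI = 3.53/(2√I) = 0.00964971 at this income.
η = (dQ/dI)·(I/Q) = 0.00964971 × (33455/488.662) = 0.66.

0.66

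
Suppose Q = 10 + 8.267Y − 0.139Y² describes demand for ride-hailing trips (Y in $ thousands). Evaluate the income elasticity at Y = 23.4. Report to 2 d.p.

0.32

At Y = 23.4: Q = 127.3370.
dQ/dY = 8.267 − 0.278Y = 1.76180.
η = (dQ/dY)·(Y/Q) = 1.76180 × (23.4/127.3370) = 0.32.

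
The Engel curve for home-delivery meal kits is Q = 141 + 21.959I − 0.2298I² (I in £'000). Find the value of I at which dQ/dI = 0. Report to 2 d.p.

47.78

dQ/dI = 21.959 − 0.4596I.
The good is inferior where dQ/dI < 0. Setting dQ/dI = 0 gives I = 21.959 / 0.4596 = 47.78.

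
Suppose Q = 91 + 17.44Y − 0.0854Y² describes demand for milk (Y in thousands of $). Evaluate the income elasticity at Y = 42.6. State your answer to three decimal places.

0.638

At Y = 42.6: Q = 678.9635.
dQ/dY = 17.44 − 0.1708Y = 10.16392.
η = (dQ/dY)·(Y/Q) = 10.16392 × (42.6/678.9635) = 0.638.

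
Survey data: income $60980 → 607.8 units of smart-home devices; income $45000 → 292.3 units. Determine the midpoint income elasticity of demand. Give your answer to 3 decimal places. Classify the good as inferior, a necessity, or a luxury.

ΔQ = 292.3 − 607.8 = -315.5; midpoint Q̄ = (607.8 + 292.3)/2 = 450.05.
ΔI = 45000 − 60980 = -15980; midpoint Ī = (60980 + 45000)/2 = 52990.
η = (ΔQ/Q̄) ÷ (ΔI/Ī) = (-315.5/450.05) ÷ (-15980/52990) = 2.325.
η > 1 ⇒ luxury.

2.325 (luxury)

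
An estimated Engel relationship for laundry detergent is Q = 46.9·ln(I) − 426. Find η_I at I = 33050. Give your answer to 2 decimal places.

0.76

At I = 33050: Q = 62.031.
dQ/dI = 46.9/I = 0.00141906 at this income.
η = (dQ/dI)·(I/Q) = 0.00141906 × (33050/62.031) = 0.76.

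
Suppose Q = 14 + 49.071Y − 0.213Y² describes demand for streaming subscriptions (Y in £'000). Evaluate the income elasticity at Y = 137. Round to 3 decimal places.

At Y = 137: Q = 2738.9300.
dQ/dY = 49.071 − 0.426Y = -9.29100.
η = (dQ/dY)·(Y/Q) = -9.29100 × (137/2738.9300) = -0.465.

-0.465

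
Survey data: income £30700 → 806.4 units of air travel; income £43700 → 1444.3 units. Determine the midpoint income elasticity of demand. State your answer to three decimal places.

1.622

ΔQ = 1444.3 − 806.4 = 637.9; midpoint Q̄ = (806.4 + 1444.3)/2 = 1125.35.
ΔI = 43700 − 30700 = 13000; midpoint Ī = (30700 + 43700)/2 = 37200.
η = (ΔQ/Q̄) ÷ (ΔI/Ī) = (637.9/1125.35) ÷ (13000/37200) = 1.622.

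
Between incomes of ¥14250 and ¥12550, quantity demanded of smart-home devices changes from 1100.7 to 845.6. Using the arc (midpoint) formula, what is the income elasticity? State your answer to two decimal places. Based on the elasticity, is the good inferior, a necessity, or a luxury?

ΔQ = 845.6 − 1100.7 = -255.1; midpoint Q̄ = (1100.7 + 845.6)/2 = 973.15.
ΔI = 12550 − 14250 = -1700; midpoint Ī = (14250 + 12550)/2 = 13400.
η = (ΔQ/Q̄) ÷ (ΔI/Ī) = (-255.1/973.15) ÷ (-1700/13400) = 2.07.
η > 1 ⇒ luxury.

2.07 (luxury)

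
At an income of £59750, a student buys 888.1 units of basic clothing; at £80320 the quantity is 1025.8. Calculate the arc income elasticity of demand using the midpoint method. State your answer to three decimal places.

ΔQ = 1025.8 − 888.1 = 137.7; midpoint Q̄ = (888.1 + 1025.8)/2 = 956.95.
ΔI = 80320 − 59750 = 20570; midpoint Ī = (59750 + 80320)/2 = 70035.
η = (ΔQ/Q̄) ÷ (ΔI/Ī) = (137.7/956.95) ÷ (20570/70035) = 0.490.

0.490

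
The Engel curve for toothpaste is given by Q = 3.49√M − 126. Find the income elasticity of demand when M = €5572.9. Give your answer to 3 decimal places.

0.968

At M = 5572.9: Q = 134.535.
dQ/dM = 3.49/(2√M) = 0.0233752 at this income.
η = (dQ/dM)·(M/Q) = 0.0233752 × (5572.9/134.535) = 0.968.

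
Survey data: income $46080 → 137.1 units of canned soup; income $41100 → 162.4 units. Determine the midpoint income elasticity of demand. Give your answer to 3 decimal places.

ΔQ = 162.4 − 137.1 = 25.3; midpoint Q̄ = (137.1 + 162.4)/2 = 149.75.
ΔI = 41100 − 46080 = -4980; midpoint Ī = (46080 + 41100)/2 = 43590.
η = (ΔQ/Q̄) ÷ (ΔI/Ī) = (25.3/149.75) ÷ (-4980/43590) = -1.479.

-1.479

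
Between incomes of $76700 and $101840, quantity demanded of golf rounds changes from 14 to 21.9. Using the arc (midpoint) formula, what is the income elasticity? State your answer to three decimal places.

1.563

ΔQ = 21.9 − 14 = 7.9; midpoint Q̄ = (14 + 21.9)/2 = 17.95.
ΔI = 101840 − 76700 = 25140; midpoint Ī = (76700 + 101840)/2 = 89270.
η = (ΔQ/Q̄) ÷ (ΔI/Ī) = (7.9/17.95) ÷ (25140/89270) = 1.563.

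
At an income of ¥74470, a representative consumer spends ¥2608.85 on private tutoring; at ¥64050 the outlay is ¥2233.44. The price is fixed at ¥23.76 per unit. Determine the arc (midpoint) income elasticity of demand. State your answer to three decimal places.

1.031

With a constant price, Q₁ = 2608.85/23.76 = 109.800 and Q₂ = 2233.44/23.76 = 94.000 (equivalently, work directly with expenditure since P cancels).
Midpoint %ΔQ = (2233.44 − 2608.85)/2421.15 = -0.15505; midpoint %ΔI = (64050 − 74470)/69260 = -0.15045.
η = -0.15505 / -0.15045 = 1.031.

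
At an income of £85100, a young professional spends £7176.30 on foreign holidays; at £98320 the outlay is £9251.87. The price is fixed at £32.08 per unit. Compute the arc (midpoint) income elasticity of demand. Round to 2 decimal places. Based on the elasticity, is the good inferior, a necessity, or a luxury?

1.75 (luxury)

With a constant price, Q₁ = 7176.30/32.08 = 223.700 and Q₂ = 9251.87/32.08 = 288.400 (equivalently, work directly with expenditure since P cancels).
Midpoint %ΔQ = (9251.87 − 7176.30)/8214.09 = 0.25268; midpoint %ΔI = (98320 − 85100)/91710 = 0.14415.
η = 0.25268 / 0.14415 = 1.75.
η > 1 ⇒ luxury.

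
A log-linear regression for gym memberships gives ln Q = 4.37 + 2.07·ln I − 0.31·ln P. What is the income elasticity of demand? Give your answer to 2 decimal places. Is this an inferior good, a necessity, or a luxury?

In a log-linear demand, the coefficient on ln I is the income elasticity.
So η = 2.07.
η > 1 ⇒ luxury.

2.07 (luxury)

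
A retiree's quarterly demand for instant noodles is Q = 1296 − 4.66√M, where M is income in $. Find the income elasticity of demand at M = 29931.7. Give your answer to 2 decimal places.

-0.82

At M = 29931.7: Q = 489.784.
dQ/dM = -4.66/(2√M) = -0.0134676 at this income.
η = (dQ/dM)·(M/Q) = -0.0134676 × (29931.7/489.784) = -0.82.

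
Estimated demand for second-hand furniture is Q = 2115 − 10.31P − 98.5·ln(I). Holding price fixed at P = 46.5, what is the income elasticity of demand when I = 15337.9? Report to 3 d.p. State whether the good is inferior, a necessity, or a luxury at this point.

-0.144 (inferior good)

At P = 46.5, I = 15337.9: Q = 686.234.
Holding P constant, ∂Q/∂I = -98.5/I = -0.006422.
η_I = (∂Q/∂I)·(I/Q) = -0.006422 × (15337.9/686.234) = -0.144.
Since η < 0, this is an inferior good.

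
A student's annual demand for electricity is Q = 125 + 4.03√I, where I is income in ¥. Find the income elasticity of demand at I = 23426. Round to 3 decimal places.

0.416

At I = 23426: Q = 741.814.
dQ/dI = 4.03/(2√I) = 0.0131652 at this income.
η = (dQ/dI)·(I/Q) = 0.0131652 × (23426/741.814) = 0.416.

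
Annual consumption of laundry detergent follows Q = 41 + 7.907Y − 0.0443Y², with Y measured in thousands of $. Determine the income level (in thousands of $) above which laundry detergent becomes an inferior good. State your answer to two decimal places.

dQ/dY = 7.907 − 0.0886Y.
The good is inferior where dQ/dY < 0. Setting dQ/dY = 0 gives Y = 7.907 / 0.0886 = 89.24.

89.24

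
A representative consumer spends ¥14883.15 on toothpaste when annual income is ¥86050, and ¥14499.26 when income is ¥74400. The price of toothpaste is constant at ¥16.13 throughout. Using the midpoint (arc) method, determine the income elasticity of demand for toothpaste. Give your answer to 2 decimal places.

With a constant price, Q₁ = 14883.15/16.13 = 922.700 and Q₂ = 14499.26/16.13 = 898.900 (equivalently, work directly with expenditure since P cancels).
Midpoint %ΔQ = (14499.26 − 14883.15)/14691.21 = -0.02613; midpoint %ΔI = (74400 − 86050)/80225 = -0.14522.
η = -0.02613 / -0.14522 = 0.18.

0.18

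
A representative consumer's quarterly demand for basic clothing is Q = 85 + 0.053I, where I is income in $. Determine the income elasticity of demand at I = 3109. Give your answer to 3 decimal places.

0.660

At I = 3109: Q = 249.777.
dQ/dI = 0.053.
η = (dQ/dI)·(I/Q) = 0.053 × (3109/249.777) = 0.660.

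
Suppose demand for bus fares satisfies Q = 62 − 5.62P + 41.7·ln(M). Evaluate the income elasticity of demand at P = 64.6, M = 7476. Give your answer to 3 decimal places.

At P = 64.6, M = 7476: Q = 70.889.
Holding P constant, ∂Q/∂M = 41.7/M = 0.00557785.
η_M = (∂Q/∂M)·(M/Q) = 0.00557785 × (7476/70.889) = 0.588.

0.588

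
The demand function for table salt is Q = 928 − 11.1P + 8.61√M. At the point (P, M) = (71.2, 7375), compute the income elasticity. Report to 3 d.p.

0.422

At P = 71.2, M = 7375: Q = 877.088.
Holding P constant, ∂Q/∂M = 8.61/(2√M) = 0.0501294.
η_M = (∂Q/∂M)·(M/Q) = 0.0501294 × (7375/877.088) = 0.422.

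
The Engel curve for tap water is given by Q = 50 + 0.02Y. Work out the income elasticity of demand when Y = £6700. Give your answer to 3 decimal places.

0.728

At Y = 6700: Q = 184.000.
dQ/dY = 0.02.
η = (dQ/dY)·(Y/Q) = 0.02 × (6700/184.000) = 0.728.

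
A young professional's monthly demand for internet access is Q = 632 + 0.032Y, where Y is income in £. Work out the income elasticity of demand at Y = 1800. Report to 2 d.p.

0.08

At Y = 1800: Q = 689.600.
dQ/dY = 0.032.
η = (dQ/dY)·(Y/Q) = 0.032 × (1800/689.600) = 0.08.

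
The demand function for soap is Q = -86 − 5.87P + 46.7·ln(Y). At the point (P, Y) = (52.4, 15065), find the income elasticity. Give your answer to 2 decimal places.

At P = 52.4, Y = 15065: Q = 55.672.
Holding P constant, ∂Q/∂Y = 46.7/Y = 0.0030999.
η_Y = (∂Q/∂Y)·(Y/Q) = 0.0030999 × (15065/55.672) = 0.84.

0.84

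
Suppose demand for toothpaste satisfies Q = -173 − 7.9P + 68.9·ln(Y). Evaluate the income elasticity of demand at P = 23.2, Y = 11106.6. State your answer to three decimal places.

0.241

At P = 23.2, Y = 11106.6: Q = 285.544.
Holding P constant, ∂Q/∂Y = 68.9/Y = 0.00620352.
η_Y = (∂Q/∂Y)·(Y/Q) = 0.00620352 × (11106.6/285.544) = 0.241.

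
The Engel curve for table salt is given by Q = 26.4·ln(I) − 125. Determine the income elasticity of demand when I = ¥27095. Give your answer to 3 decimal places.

0.183

At I = 27095: Q = 144.468.
dQ/dI = 26.4/I = 0.00097435 at this income.
η = (dQ/dI)·(I/Q) = 0.00097435 × (27095/144.468) = 0.183.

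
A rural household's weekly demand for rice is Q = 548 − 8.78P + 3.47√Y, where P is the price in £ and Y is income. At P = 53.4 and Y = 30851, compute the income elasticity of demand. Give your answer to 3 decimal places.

At P = 53.4, Y = 30851: Q = 688.635.
Holding P constant, ∂Q/∂Y = 3.47/(2√Y) = 0.00987791.
η_Y = (∂Q/∂Y)·(Y/Q) = 0.00987791 × (30851/688.635) = 0.443.

0.443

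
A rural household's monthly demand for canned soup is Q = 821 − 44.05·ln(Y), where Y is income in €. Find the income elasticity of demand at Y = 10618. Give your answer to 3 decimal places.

At Y = 10618: Q = 412.643.
dQ/dY = -44.05/Y = -0.00414862 at this income.
η = (dQ/dY)·(Y/Q) = -0.00414862 × (10618/412.643) = -0.107.

-0.107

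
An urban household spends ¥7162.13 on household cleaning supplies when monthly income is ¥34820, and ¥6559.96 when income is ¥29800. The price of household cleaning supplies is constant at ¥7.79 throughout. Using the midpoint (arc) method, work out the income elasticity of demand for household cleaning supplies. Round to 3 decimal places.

0.565

With a constant price, Q₁ = 7162.13/7.79 = 919.401 and Q₂ = 6559.96/7.79 = 842.100 (equivalently, work directly with expenditure since P cancels).
Midpoint %ΔQ = (6559.96 − 7162.13)/6861.05 = -0.08777; midpoint %ΔI = (29800 − 34820)/32310 = -0.15537.
η = -0.08777 / -0.15537 = 0.565.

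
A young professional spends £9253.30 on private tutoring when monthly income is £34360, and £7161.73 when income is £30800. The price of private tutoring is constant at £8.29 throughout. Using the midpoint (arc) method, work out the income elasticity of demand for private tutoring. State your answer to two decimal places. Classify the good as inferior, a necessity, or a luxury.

2.33 (luxury)

With a constant price, Q₁ = 9253.30/8.29 = 1116.200 and Q₂ = 7161.73/8.29 = 863.900 (equivalently, work directly with expenditure since P cancels).
Midpoint %ΔQ = (7161.73 − 9253.30)/8207.52 = -0.25484; midpoint %ΔI = (30800 − 34360)/32580 = -0.10927.
η = -0.25484 / -0.10927 = 2.33.
η > 1 ⇒ luxury.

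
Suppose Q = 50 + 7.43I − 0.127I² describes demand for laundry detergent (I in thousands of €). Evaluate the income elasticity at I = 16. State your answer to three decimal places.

0.395

At I = 16: Q = 136.3680.
dQ/dI = 7.43 − 0.254I = 3.36600.
η = (dQ/dI)·(I/Q) = 3.36600 × (16/136.3680) = 0.395.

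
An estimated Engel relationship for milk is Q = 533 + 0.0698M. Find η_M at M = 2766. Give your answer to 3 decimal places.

0.266

At M = 2766: Q = 726.067.
dQ/dM = 0.0698.
η = (dQ/dM)·(M/Q) = 0.0698 × (2766/726.067) = 0.266.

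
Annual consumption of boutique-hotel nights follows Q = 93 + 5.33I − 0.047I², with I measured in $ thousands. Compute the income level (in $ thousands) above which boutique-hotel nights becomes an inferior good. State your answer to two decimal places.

dQ/dI = 5.33 − 0.094I.
The good is inferior where dQ/dI < 0. Setting dQ/dI = 0 gives I = 5.33 / 0.094 = 56.70.

56.70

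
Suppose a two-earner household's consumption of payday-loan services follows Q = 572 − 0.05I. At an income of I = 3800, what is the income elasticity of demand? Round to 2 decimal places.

-0.50

At I = 3800: Q = 382.000.
dQ/dI = −0.05.
η = (dQ/dI)·(I/Q) = -0.05 × (3800/382.000) = -0.50.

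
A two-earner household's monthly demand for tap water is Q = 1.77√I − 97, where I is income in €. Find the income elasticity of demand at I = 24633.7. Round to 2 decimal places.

0.77

At I = 24633.7: Q = 180.804.
dQ/dI = 1.77/(2√I) = 0.00563869 at this income.
η = (dQ/dI)·(I/Q) = 0.00563869 × (24633.7/180.804) = 0.77.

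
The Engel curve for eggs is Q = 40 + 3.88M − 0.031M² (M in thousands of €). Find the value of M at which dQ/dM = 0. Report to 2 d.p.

62.58

dQ/dM = 3.88 − 0.062M.
The good is inferior where dQ/dM < 0. Setting dQ/dM = 0 gives M = 3.88 / 0.062 = 62.58.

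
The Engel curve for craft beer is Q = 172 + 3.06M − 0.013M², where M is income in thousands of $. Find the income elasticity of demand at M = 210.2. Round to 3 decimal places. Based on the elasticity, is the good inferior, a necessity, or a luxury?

-2.099 (inferior good)

At M = 210.2: Q = 240.8195.
dQ/dM = 3.06 − 0.026M = -2.40520.
η = (dQ/dM)·(M/Q) = -2.40520 × (210.2/240.8195) = -2.099.
η < 0 ⇒ inferior good.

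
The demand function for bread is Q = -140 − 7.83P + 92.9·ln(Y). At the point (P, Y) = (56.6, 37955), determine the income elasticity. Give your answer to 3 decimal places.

0.234

At P = 56.6, Y = 37955: Q = 396.374.
Holding P constant, ∂Q/∂Y = 92.9/Y = 0.00244764.
η_Y = (∂Q/∂Y)·(Y/Q) = 0.00244764 × (37955/396.374) = 0.234.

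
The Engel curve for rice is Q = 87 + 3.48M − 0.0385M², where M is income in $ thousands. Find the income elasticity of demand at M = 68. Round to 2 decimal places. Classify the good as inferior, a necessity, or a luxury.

At M = 68: Q = 145.6160.
dQ/dM = 3.48 − 0.077M = -1.75600.
η = (dQ/dM)·(M/Q) = -1.75600 × (68/145.6160) = -0.82.
η < 0 ⇒ inferior good.

-0.82 (inferior good)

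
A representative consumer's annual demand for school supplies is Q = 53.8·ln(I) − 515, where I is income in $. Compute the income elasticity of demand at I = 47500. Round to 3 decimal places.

At I = 47500: Q = 64.344.
dQ/dI = 53.8/I = 0.00113263 at this income.
η = (dQ/dI)·(I/Q) = 0.00113263 × (47500/64.344) = 0.836.

0.836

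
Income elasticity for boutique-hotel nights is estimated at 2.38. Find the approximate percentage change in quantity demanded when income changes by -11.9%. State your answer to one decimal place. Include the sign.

-28.3%

%ΔQ ≈ η × %ΔI = 2.38 × (-11.9%) = -28.3%.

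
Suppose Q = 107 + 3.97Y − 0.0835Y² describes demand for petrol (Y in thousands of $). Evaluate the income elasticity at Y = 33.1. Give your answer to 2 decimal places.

At Y = 33.1: Q = 146.9236.
dQ/dY = 3.97 − 0.167Y = -1.55770.
η = (dQ/dY)·(Y/Q) = -1.55770 × (33.1/146.9236) = -0.35.

-0.35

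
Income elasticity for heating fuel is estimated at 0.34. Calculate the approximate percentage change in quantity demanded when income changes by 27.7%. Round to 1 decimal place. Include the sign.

%ΔQ ≈ η × %ΔI = 0.34 × 27.7% = 9.4%.

9.4%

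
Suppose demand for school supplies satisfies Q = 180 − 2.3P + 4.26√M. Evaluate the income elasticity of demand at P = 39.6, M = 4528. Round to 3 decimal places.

0.382

At P = 39.6, M = 4528: Q = 375.577.
Holding P constant, ∂Q/∂M = 4.26/(2√M) = 0.0316538.
η_M = (∂Q/∂M)·(M/Q) = 0.0316538 × (4528/375.577) = 0.382.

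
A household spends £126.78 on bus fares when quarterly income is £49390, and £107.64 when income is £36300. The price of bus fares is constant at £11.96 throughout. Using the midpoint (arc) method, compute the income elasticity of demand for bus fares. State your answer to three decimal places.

With a constant price, Q₁ = 126.78/11.96 = 10.600 and Q₂ = 107.64/11.96 = 9.000 (equivalently, work directly with expenditure since P cancels).
Midpoint %ΔQ = (107.64 − 126.78)/117.21 = -0.16330; midpoint %ΔI = (36300 − 49390)/42845 = -0.30552.
η = -0.16330 / -0.30552 = 0.534.

0.534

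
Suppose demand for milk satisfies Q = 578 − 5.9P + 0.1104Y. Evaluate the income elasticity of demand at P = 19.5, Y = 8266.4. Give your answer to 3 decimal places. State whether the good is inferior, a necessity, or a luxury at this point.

At P = 19.5, Y = 8266.4: Q = 1375.561.
Holding P constant, ∂Q/∂Y = 0.1104.
η_Y = (∂Q/∂Y)·(Y/Q) = 0.1104 × (8266.4/1375.561) = 0.663.
Since 0 < η < 1, this is a necessity.

0.663 (necessity)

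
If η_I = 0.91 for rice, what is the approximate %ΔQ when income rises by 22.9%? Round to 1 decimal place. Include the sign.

%ΔQ ≈ η × %ΔI = 0.91 × 22.9% = 20.8%.

20.8%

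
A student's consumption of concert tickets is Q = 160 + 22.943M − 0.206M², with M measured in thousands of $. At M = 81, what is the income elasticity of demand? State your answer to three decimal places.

-1.267

At M = 81: Q = 666.8170.
dQ/dM = 22.943 − 0.412M = -10.42900.
η = (dQ/dM)·(M/Q) = -10.42900 × (81/666.8170) = -1.267.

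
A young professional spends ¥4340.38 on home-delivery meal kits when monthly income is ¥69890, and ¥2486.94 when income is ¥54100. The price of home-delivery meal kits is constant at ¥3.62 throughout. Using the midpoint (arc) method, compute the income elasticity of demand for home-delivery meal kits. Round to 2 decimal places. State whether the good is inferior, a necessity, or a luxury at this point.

With a constant price, Q₁ = 4340.38/3.62 = 1199.000 and Q₂ = 2486.94/3.62 = 687.000 (equivalently, work directly with expenditure since P cancels).
Midpoint %ΔQ = (2486.94 − 4340.38)/3413.66 = -0.54295; midpoint %ΔI = (54100 − 69890)/61995 = -0.25470.
η = -0.54295 / -0.25470 = 2.13.
η > 1 ⇒ luxury.

2.13 (luxury)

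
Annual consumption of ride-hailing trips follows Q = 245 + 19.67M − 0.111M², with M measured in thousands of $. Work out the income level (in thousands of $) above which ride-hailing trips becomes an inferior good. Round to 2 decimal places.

dQ/dM = 19.67 − 0.222M.
The good is inferior where dQ/dM < 0. Setting dQ/dM = 0 gives M = 19.67 / 0.222 = 88.60.

88.60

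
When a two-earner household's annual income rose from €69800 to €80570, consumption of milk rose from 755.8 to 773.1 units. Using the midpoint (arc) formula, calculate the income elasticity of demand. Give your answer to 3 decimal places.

ΔQ = 773.1 − 755.8 = 17.3; midpoint Q̄ = (755.8 + 773.1)/2 = 764.45.
ΔI = 80570 − 69800 = 10770; midpoint Ī = (69800 + 80570)/2 = 75185.
η = (ΔQ/Q̄) ÷ (ΔI/Ī) = (17.3/764.45) ÷ (10770/75185) = 0.158.

0.158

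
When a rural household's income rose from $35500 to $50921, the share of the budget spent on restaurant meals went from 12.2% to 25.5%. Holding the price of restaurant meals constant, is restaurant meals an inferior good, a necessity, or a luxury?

luxury

The budget share rises as income rises, so η > 1.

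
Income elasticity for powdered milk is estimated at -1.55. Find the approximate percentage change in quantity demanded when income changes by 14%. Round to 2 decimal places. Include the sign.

-21.70%

%ΔQ ≈ η × %ΔI = -1.55 × 14% = -21.70%.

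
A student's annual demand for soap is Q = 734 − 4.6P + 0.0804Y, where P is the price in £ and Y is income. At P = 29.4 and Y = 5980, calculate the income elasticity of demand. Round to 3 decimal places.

At P = 29.4, Y = 5980: Q = 1079.552.
Holding P constant, ∂Q/∂Y = 0.0804.
η_Y = (∂Q/∂Y)·(Y/Q) = 0.0804 × (5980/1079.552) = 0.445.

0.445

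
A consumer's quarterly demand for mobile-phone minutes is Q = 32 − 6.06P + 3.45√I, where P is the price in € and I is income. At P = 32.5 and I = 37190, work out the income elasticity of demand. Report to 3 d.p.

0.665

At P = 32.5, I = 37190: Q = 500.372.
Holding P constant, ∂Q/∂I = 3.45/(2√I) = 0.00894491.
η_I = (∂Q/∂I)·(I/Q) = 0.00894491 × (37190/500.372) = 0.665.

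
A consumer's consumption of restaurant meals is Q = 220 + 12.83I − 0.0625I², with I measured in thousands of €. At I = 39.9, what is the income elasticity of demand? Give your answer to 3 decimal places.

0.495

At I = 39.9: Q = 632.4164.
dQ/dI = 12.83 − 0.125I = 7.84250.
η = (dQ/dI)·(I/Q) = 7.84250 × (39.9/632.4164) = 0.495.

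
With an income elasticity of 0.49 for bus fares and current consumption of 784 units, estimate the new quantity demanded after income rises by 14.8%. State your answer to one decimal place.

%ΔQ ≈ η × %ΔI = 0.49 × 14.8% = 7.252%.
New Q ≈ 784 × (1 + 0.07252) = 840.9.

840.9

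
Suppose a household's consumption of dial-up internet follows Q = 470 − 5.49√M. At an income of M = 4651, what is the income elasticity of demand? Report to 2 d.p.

-1.96

At M = 4651: Q = 95.592.
dQ/dM = -5.49/(2√M) = -0.0402503 at this income.
η = (dQ/dM)·(M/Q) = -0.0402503 × (4651/95.592) = -1.96.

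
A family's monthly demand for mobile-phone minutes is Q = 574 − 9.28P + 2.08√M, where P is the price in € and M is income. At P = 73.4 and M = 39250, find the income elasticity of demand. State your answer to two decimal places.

0.68

At P = 73.4, M = 39250: Q = 304.930.
Holding P constant, ∂Q/∂M = 2.08/(2√M) = 0.00524945.
η_M = (∂Q/∂M)·(M/Q) = 0.00524945 × (39250/304.930) = 0.68.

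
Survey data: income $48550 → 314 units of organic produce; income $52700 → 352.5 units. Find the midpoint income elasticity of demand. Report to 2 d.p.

ΔQ = 352.5 − 314 = 38.5; midpoint Q̄ = (314 + 352.5)/2 = 333.25.
ΔI = 52700 − 48550 = 4150; midpoint Ī = (48550 + 52700)/2 = 50625.
η = (ΔQ/Q̄) ÷ (ΔI/Ī) = (38.5/333.25) ÷ (4150/50625) = 1.41.

1.41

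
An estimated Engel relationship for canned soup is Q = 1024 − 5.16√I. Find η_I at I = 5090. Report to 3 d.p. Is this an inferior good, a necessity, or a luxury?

-0.281 (inferior good)

At I = 5090: Q = 655.864.
dQ/dI = -5.16/(2√I) = -0.0361627 at this income.
η = (dQ/dI)·(I/Q) = -0.0361627 × (5090/655.864) = -0.281.
Since η < 0, the good is an inferior good.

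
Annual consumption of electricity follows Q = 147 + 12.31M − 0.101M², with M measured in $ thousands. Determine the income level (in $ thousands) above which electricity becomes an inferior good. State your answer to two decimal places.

60.94

dQ/dM = 12.31 − 0.202M.
The good is inferior where dQ/dM < 0. Setting dQ/dM = 0 gives M = 12.31 / 0.202 = 60.94.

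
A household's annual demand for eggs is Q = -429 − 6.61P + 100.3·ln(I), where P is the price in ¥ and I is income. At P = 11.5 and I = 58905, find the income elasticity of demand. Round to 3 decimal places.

0.168

At P = 11.5, I = 58905: Q = 596.648.
Holding P constant, ∂Q/∂I = 100.3/I = 0.00170274.
η_I = (∂Q/∂I)·(I/Q) = 0.00170274 × (58905/596.648) = 0.168.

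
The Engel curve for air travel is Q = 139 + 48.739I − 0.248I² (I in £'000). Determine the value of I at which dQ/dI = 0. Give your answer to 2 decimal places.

98.26

dQ/dI = 48.739 − 0.496I.
The good is inferior where dQ/dI < 0. Setting dQ/dI = 0 gives I = 48.739 / 0.496 = 98.26.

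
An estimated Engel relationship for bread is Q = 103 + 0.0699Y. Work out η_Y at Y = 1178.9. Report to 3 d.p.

0.444

At Y = 1178.9: Q = 185.405.
dQ/dY = 0.0699.
η = (dQ/dY)·(Y/Q) = 0.0699 × (1178.9/185.405) = 0.444.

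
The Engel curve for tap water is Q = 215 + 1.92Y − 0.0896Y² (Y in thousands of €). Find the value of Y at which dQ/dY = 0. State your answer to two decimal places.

10.71

dQ/dY = 1.92 − 0.1792Y.
The good is inferior where dQ/dY < 0. Setting dQ/dY = 0 gives Y = 1.92 / 0.1792 = 10.71.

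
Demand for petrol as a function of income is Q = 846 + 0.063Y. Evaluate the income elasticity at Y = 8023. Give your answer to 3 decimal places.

At Y = 8023: Q = 1351.449.
dQ/dY = 0.063.
η = (dQ/dY)·(Y/Q) = 0.063 × (8023/1351.449) = 0.374.

0.374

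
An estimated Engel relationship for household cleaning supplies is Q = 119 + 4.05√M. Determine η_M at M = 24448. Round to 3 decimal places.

At M = 24448: Q = 752.252.
dQ/dM = 4.05/(2√M) = 0.012951 at this income.
η = (dQ/dM)·(M/Q) = 0.012951 × (24448/752.252) = 0.421.

0.421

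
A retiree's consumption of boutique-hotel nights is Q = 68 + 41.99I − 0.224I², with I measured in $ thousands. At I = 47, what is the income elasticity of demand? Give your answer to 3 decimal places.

0.636

At I = 47: Q = 1546.7140.
dQ/dI = 41.99 − 0.448I = 20.93400.
η = (dQ/dI)·(I/Q) = 20.93400 × (47/1546.7140) = 0.636.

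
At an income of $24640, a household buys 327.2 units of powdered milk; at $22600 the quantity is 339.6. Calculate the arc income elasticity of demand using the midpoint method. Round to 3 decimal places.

ΔQ = 339.6 − 327.2 = 12.4; midpoint Q̄ = (327.2 + 339.6)/2 = 333.4.
ΔI = 22600 − 24640 = -2040; midpoint Ī = (24640 + 22600)/2 = 23620.
η = (ΔQ/Q̄) ÷ (ΔI/Ī) = (12.4/333.4) ÷ (-2040/23620) = -0.431.

-0.431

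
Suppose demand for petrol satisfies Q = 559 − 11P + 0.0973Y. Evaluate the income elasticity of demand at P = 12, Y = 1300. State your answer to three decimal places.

0.229

At P = 12, Y = 1300: Q = 553.490.
Holding P constant, ∂Q/∂Y = 0.0973.
η_Y = (∂Q/∂Y)·(Y/Q) = 0.0973 × (1300/553.490) = 0.229.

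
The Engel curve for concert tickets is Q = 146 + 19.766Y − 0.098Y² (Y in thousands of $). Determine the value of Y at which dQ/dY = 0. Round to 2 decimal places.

dQ/dY = 19.766 − 0.196Y.
The good is inferior where dQ/dY < 0. Setting dQ/dY = 0 gives Y = 19.766 / 0.196 = 100.85.

100.85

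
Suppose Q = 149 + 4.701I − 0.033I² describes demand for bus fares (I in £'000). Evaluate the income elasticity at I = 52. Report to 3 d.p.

0.217

At I = 52: Q = 304.2200.
dQ/dI = 4.701 − 0.066I = 1.26900.
η = (dQ/dI)·(I/Q) = 1.26900 × (52/304.2200) = 0.217.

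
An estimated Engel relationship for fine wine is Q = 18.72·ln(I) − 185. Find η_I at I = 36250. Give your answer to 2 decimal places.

At I = 36250: Q = 11.526.
dQ/dI = 18.72/I = 0.000516414 at this income.
η = (dQ/dI)·(I/Q) = 0.000516414 × (36250/11.526) = 1.62.

1.62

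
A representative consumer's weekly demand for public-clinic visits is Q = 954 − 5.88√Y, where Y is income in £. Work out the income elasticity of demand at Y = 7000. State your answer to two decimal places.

At Y = 7000: Q = 462.044.
dQ/dY = -5.88/(2√Y) = -0.0351397 at this income.
η = (dQ/dY)·(Y/Q) = -0.0351397 × (7000/462.044) = -0.53.

-0.53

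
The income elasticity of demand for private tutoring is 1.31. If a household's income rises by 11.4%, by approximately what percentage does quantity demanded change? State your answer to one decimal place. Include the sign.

%ΔQ ≈ η × %ΔI = 1.31 × 11.4% = 14.9%.

14.9%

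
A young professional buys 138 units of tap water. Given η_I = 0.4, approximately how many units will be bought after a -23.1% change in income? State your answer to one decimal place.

%ΔQ ≈ η × %ΔI = 0.4 × (-23.1%) = -9.24%.
New Q ≈ 138 × (1 − 0.0924) = 125.2.

125.2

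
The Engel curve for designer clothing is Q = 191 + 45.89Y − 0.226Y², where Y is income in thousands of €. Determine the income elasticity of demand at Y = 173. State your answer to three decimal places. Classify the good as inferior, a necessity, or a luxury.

At Y = 173: Q = 1366.0160.
dQ/dY = 45.89 − 0.452Y = -32.30600.
η = (dQ/dY)·(Y/Q) = -32.30600 × (173/1366.0160) = -4.091.
η < 0 ⇒ inferior good.

-4.091 (inferior good)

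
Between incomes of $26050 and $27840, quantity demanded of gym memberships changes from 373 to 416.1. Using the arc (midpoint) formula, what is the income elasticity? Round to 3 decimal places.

ΔQ = 416.1 − 373 = 43.1; midpoint Q̄ = (373 + 416.1)/2 = 394.55.
ΔI = 27840 − 26050 = 1790; midpoint Ī = (26050 + 27840)/2 = 26945.
η = (ΔQ/Q̄) ÷ (ΔI/Ī) = (43.1/394.55) ÷ (1790/26945) = 1.644.

1.644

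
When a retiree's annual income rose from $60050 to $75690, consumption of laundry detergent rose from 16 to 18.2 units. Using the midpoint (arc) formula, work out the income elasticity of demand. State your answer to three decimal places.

0.558

ΔQ = 18.2 − 16 = 2.2; midpoint Q̄ = (16 + 18.2)/2 = 17.1.
ΔI = 75690 − 60050 = 15640; midpoint Ī = (60050 + 75690)/2 = 67870.
η = (ΔQ/Q̄) ÷ (ΔI/Ī) = (2.2/17.1) ÷ (15640/67870) = 0.558.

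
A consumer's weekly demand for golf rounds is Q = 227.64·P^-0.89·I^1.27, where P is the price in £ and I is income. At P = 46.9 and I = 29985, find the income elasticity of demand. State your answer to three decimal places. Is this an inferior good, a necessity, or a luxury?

1.270 (luxury)

For a multiplicative demand Q = A·P^α·I^β, the income elasticity is β everywhere.
Here β = 1.27, so η = 1.270.
Since η > 1, this is a luxury.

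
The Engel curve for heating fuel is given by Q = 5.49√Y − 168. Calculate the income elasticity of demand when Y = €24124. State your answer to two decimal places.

0.62

At Y = 24124: Q = 684.701.
dQ/dY = 5.49/(2√Y) = 0.0176733 at this income.
η = (dQ/dY)·(Y/Q) = 0.0176733 × (24124/684.701) = 0.62.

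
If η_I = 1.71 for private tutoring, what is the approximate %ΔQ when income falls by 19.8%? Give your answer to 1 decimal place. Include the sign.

%ΔQ ≈ η × %ΔI = 1.71 × (-19.8%) = -33.9%.

-33.9%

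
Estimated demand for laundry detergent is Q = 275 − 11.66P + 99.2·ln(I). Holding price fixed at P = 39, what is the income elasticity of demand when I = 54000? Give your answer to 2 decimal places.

At P = 39, I = 54000: Q = 901.217.
Holding P constant, ∂Q/∂I = 99.2/I = 0.00183704.
η_I = (∂Q/∂I)·(I/Q) = 0.00183704 × (54000/901.217) = 0.11.

0.11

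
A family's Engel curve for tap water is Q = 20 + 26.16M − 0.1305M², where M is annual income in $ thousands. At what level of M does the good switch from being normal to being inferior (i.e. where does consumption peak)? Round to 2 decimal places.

100.23

dQ/dM = 26.16 − 0.261M.
The good is inferior where dQ/dM < 0. Setting dQ/dM = 0 gives M = 26.16 / 0.261 = 100.23.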